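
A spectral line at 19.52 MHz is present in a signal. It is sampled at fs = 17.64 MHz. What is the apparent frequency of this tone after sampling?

19.52 MHz mod fs = 1.88 MHz.
1.88 MHz ≤ fs/2 = 8.82 MHz, appears at 1.88 MHz.

1.88 MHz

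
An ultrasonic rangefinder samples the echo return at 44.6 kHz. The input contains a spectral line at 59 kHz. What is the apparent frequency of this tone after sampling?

59 kHz mod fs = 14.4 kHz.
14.4 kHz ≤ fs/2 = 22.3 kHz, appears at 14.4 kHz.

14.4 kHz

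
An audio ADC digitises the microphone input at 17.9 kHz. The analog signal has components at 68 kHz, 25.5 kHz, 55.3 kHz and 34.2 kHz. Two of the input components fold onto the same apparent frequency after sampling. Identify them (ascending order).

34.2 kHz, 55.3 kHz

fs/2 = 8.95 kHz.
68 kHz mod fs = 14.3 kHz.
14.3 kHz > fs/2 = 8.95 kHz, folds to fs − 14.3 kHz = 3.6 kHz.
25.5 kHz mod fs = 7.6 kHz.
7.6 kHz ≤ fs/2 = 8.95 kHz, appears at 7.6 kHz.
55.3 kHz mod fs = 1.6 kHz.
1.6 kHz ≤ fs/2 = 8.95 kHz, appears at 1.6 kHz.
34.2 kHz mod fs = 16.3 kHz.
16.3 kHz > fs/2 = 8.95 kHz, folds to fs − 16.3 kHz = 1.6 kHz.
34.2 kHz and 55.3 kHz both map to 1.6 kHz.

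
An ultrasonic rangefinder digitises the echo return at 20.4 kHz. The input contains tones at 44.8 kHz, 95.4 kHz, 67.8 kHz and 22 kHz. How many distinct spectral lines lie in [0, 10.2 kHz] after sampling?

3

fs/2 = 10.2 kHz.
44.8 kHz mod fs = 4 kHz.
4 kHz ≤ fs/2 = 10.2 kHz, appears at 4 kHz.
95.4 kHz mod fs = 13.8 kHz.
13.8 kHz > fs/2 = 10.2 kHz, folds to fs − 13.8 kHz = 6.6 kHz.
67.8 kHz mod fs = 6.6 kHz.
6.6 kHz ≤ fs/2 = 10.2 kHz, appears at 6.6 kHz.
22 kHz mod fs = 1.6 kHz.
1.6 kHz ≤ fs/2 = 10.2 kHz, appears at 1.6 kHz.
Distinct values: {1.6 kHz, 4 kHz, 6.6 kHz} → 3.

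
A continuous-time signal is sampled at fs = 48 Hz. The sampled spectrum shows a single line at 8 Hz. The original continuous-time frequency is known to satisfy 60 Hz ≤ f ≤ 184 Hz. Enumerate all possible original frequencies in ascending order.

Frequencies that alias to 8 Hz are k·fs ± 8 Hz for integer k ≥ 0.
k=0: 8 Hz.
k=1: 40 Hz, 56 Hz.
k=2: 88 Hz, 104 Hz.
k=3: 136 Hz, 152 Hz.
k=4: 184 Hz, 200 Hz.
k=5: 232 Hz, 248 Hz.
Within [60 Hz, 184 Hz]: 88 Hz, 104 Hz, 136 Hz, 152 Hz, 184 Hz.

88 Hz, 104 Hz, 136 Hz, 152 Hz, 184 Hz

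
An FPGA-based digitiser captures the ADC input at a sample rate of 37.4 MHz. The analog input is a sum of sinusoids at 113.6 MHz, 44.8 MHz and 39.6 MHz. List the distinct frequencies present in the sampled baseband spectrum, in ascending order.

fs/2 = 18.7 MHz.
113.6 MHz mod fs = 1.4 MHz.
1.4 MHz ≤ fs/2 = 18.7 MHz, appears at 1.4 MHz.
44.8 MHz mod fs = 7.4 MHz.
7.4 MHz ≤ fs/2 = 18.7 MHz, appears at 7.4 MHz.
39.6 MHz mod fs = 2.2 MHz.
2.2 MHz ≤ fs/2 = 18.7 MHz, appears at 2.2 MHz.
Distinct values: {1.4 MHz, 2.2 MHz, 7.4 MHz}.

1.4 MHz, 2.2 MHz, 7.4 MHz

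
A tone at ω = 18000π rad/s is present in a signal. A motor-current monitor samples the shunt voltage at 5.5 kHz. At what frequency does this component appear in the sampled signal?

ω = 18000π rad/s → f = ω/(2π) = 9000 Hz = 9 kHz.
9 kHz mod fs = 3.5 kHz.
3.5 kHz > fs/2 = 2.75 kHz, folds to fs − 3.5 kHz = 2 kHz.

2 kHz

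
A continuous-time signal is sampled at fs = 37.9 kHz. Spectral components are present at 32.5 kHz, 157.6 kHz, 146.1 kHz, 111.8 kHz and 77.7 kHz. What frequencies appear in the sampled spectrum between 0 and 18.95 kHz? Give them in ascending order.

fs/2 = 18.95 kHz.
32.5 kHz > fs/2 = 18.95 kHz, folds to fs − 32.5 kHz = 5.4 kHz.
157.6 kHz mod fs = 6 kHz.
6 kHz ≤ fs/2 = 18.95 kHz, appears at 6 kHz.
146.1 kHz mod fs = 32.4 kHz.
32.4 kHz > fs/2 = 18.95 kHz, folds to fs − 32.4 kHz = 5.5 kHz.
111.8 kHz mod fs = 36 kHz.
36 kHz > fs/2 = 18.95 kHz, folds to fs − 36 kHz = 1.9 kHz.
77.7 kHz mod fs = 1.9 kHz.
1.9 kHz ≤ fs/2 = 18.95 kHz, appears at 1.9 kHz.
Distinct values: {1.9 kHz, 5.4 kHz, 5.5 kHz, 6 kHz}.

1.9 kHz, 5.4 kHz, 5.5 kHz, 6 kHz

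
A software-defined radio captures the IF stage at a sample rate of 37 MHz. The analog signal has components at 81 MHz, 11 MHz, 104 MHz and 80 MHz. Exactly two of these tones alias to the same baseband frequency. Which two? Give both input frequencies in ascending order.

fs/2 = 18.5 MHz.
81 MHz mod fs = 7 MHz.
7 MHz ≤ fs/2 = 18.5 MHz, appears at 7 MHz.
11 MHz ≤ fs/2 = 18.5 MHz, passes unchanged.
104 MHz mod fs = 30 MHz.
30 MHz > fs/2 = 18.5 MHz, folds to fs − 30 MHz = 7 MHz.
80 MHz mod fs = 6 MHz.
6 MHz ≤ fs/2 = 18.5 MHz, appears at 6 MHz.
81 MHz and 104 MHz both map to 7 MHz.

81 MHz, 104 MHz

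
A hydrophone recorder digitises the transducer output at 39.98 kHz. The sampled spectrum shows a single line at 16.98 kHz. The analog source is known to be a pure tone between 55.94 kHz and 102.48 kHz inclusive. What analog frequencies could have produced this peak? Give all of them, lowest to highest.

56.96 kHz, 62.98 kHz, 96.94 kHz

Frequencies that alias to 16.98 kHz are k·fs ± 16.98 kHz for integer k ≥ 0.
k=0: 16.98 kHz.
k=1: 23 kHz, 56.96 kHz.
k=2: 62.98 kHz, 96.94 kHz.
k=3: 102.96 kHz, 136.92 kHz.
Within [55.94 kHz, 102.48 kHz]: 56.96 kHz, 62.98 kHz, 96.94 kHz.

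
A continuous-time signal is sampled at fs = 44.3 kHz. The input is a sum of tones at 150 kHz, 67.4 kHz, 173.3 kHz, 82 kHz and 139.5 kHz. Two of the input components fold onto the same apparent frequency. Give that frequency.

fs/2 = 22.15 kHz.
150 kHz mod fs = 17.1 kHz.
17.1 kHz ≤ fs/2 = 22.15 kHz, appears at 17.1 kHz.
67.4 kHz mod fs = 23.1 kHz.
23.1 kHz > fs/2 = 22.15 kHz, folds to fs − 23.1 kHz = 21.2 kHz.
173.3 kHz mod fs = 40.4 kHz.
40.4 kHz > fs/2 = 22.15 kHz, folds to fs − 40.4 kHz = 3.9 kHz.
82 kHz mod fs = 37.7 kHz.
37.7 kHz > fs/2 = 22.15 kHz, folds to fs − 37.7 kHz = 6.6 kHz.
139.5 kHz mod fs = 6.6 kHz.
6.6 kHz ≤ fs/2 = 22.15 kHz, appears at 6.6 kHz.
82 kHz and 139.5 kHz both map to 6.6 kHz.

6.6 kHz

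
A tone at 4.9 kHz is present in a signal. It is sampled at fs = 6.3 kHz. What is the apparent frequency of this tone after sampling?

1.4 kHz

4.9 kHz > fs/2 = 3.15 kHz, folds to fs − 4.9 kHz = 1.4 kHz.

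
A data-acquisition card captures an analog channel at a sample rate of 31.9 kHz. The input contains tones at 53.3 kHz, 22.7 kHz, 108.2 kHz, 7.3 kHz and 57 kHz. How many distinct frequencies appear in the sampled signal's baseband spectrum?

5

fs/2 = 15.95 kHz.
53.3 kHz mod fs = 21.4 kHz.
21.4 kHz > fs/2 = 15.95 kHz, folds to fs − 21.4 kHz = 10.5 kHz.
22.7 kHz > fs/2 = 15.95 kHz, folds to fs − 22.7 kHz = 9.2 kHz.
108.2 kHz mod fs = 12.5 kHz.
12.5 kHz ≤ fs/2 = 15.95 kHz, appears at 12.5 kHz.
7.3 kHz ≤ fs/2 = 15.95 kHz, passes unchanged.
57 kHz mod fs = 25.1 kHz.
25.1 kHz > fs/2 = 15.95 kHz, folds to fs − 25.1 kHz = 6.8 kHz.
Distinct values: {6.8 kHz, 7.3 kHz, 9.2 kHz, 10.5 kHz, 12.5 kHz} → 5.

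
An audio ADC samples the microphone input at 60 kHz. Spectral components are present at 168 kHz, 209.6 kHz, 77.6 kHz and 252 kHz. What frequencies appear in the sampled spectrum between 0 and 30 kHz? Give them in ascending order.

12 kHz, 17.6 kHz, 29.6 kHz

fs/2 = 30 kHz.
168 kHz mod fs = 48 kHz.
48 kHz > fs/2 = 30 kHz, folds to fs − 48 kHz = 12 kHz.
209.6 kHz mod fs = 29.6 kHz.
29.6 kHz ≤ fs/2 = 30 kHz, appears at 29.6 kHz.
77.6 kHz mod fs = 17.6 kHz.
17.6 kHz ≤ fs/2 = 30 kHz, appears at 17.6 kHz.
252 kHz mod fs = 12 kHz.
12 kHz ≤ fs/2 = 30 kHz, appears at 12 kHz.
Distinct values: {12 kHz, 17.6 kHz, 29.6 kHz}.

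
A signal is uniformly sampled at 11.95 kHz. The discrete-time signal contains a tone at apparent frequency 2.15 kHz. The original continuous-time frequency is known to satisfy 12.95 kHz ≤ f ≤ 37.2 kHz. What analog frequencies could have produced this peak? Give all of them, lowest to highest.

Frequencies that alias to 2.15 kHz are k·fs ± 2.15 kHz for integer k ≥ 0.
k=0: 2.15 kHz.
k=1: 9.8 kHz, 14.1 kHz.
k=2: 21.75 kHz, 26.05 kHz.
k=3: 33.7 kHz, 38 kHz.
k=4: 45.65 kHz, 49.95 kHz.
Within [12.95 kHz, 37.2 kHz]: 14.1 kHz, 21.75 kHz, 26.05 kHz, 33.7 kHz.

14.1 kHz, 21.75 kHz, 26.05 kHz, 33.7 kHz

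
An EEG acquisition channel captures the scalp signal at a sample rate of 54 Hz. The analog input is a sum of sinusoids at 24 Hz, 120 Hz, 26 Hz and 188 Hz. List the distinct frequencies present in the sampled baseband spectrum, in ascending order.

fs/2 = 27 Hz.
24 Hz ≤ fs/2 = 27 Hz, passes unchanged.
120 Hz mod fs = 12 Hz.
12 Hz ≤ fs/2 = 27 Hz, appears at 12 Hz.
26 Hz ≤ fs/2 = 27 Hz, passes unchanged.
188 Hz mod fs = 26 Hz.
26 Hz ≤ fs/2 = 27 Hz, appears at 26 Hz.
Distinct values: {12 Hz, 24 Hz, 26 Hz}.

12 Hz, 24 Hz, 26 Hz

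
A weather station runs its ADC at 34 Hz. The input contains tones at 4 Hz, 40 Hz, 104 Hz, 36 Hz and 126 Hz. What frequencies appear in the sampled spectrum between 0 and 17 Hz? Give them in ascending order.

2 Hz, 4 Hz, 6 Hz, 10 Hz

fs/2 = 17 Hz.
4 Hz ≤ fs/2 = 17 Hz, passes unchanged.
40 Hz mod fs = 6 Hz.
6 Hz ≤ fs/2 = 17 Hz, appears at 6 Hz.
104 Hz mod fs = 2 Hz.
2 Hz ≤ fs/2 = 17 Hz, appears at 2 Hz.
36 Hz mod fs = 2 Hz.
2 Hz ≤ fs/2 = 17 Hz, appears at 2 Hz.
126 Hz mod fs = 24 Hz.
24 Hz > fs/2 = 17 Hz, folds to fs − 24 Hz = 10 Hz.
Distinct values: {2 Hz, 4 Hz, 6 Hz, 10 Hz}.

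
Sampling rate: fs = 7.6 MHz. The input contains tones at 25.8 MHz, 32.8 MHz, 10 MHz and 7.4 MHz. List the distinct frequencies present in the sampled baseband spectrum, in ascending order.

fs/2 = 3.8 MHz.
25.8 MHz mod fs = 3 MHz.
3 MHz ≤ fs/2 = 3.8 MHz, appears at 3 MHz.
32.8 MHz mod fs = 2.4 MHz.
2.4 MHz ≤ fs/2 = 3.8 MHz, appears at 2.4 MHz.
10 MHz mod fs = 2.4 MHz.
2.4 MHz ≤ fs/2 = 3.8 MHz, appears at 2.4 MHz.
7.4 MHz > fs/2 = 3.8 MHz, folds to fs − 7.4 MHz = 0.2 MHz.
Distinct values: {0.2 MHz, 2.4 MHz, 3 MHz}.

0.2 MHz, 2.4 MHz, 3 MHz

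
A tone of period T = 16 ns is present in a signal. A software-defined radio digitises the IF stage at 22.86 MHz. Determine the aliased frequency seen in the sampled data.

6.08 MHz

T = 16 ns → f = 1/T = 62.5 MHz.
62.5 MHz mod fs = 16.78 MHz.
16.78 MHz > fs/2 = 11.43 MHz, folds to fs − 16.78 MHz = 6.08 MHz.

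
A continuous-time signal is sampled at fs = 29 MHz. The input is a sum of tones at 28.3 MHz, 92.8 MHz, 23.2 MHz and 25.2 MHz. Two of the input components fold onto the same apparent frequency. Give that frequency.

5.8 MHz

fs/2 = 14.5 MHz.
28.3 MHz > fs/2 = 14.5 MHz, folds to fs − 28.3 MHz = 0.7 MHz.
92.8 MHz mod fs = 5.8 MHz.
5.8 MHz ≤ fs/2 = 14.5 MHz, appears at 5.8 MHz.
23.2 MHz > fs/2 = 14.5 MHz, folds to fs − 23.2 MHz = 5.8 MHz.
25.2 MHz > fs/2 = 14.5 MHz, folds to fs − 25.2 MHz = 3.8 MHz.
23.2 MHz and 92.8 MHz both map to 5.8 MHz.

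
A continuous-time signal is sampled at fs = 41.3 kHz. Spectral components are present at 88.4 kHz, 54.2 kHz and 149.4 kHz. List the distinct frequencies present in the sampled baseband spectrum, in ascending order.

5.8 kHz, 12.9 kHz, 15.8 kHz

fs/2 = 20.65 kHz.
88.4 kHz mod fs = 5.8 kHz.
5.8 kHz ≤ fs/2 = 20.65 kHz, appears at 5.8 kHz.
54.2 kHz mod fs = 12.9 kHz.
12.9 kHz ≤ fs/2 = 20.65 kHz, appears at 12.9 kHz.
149.4 kHz mod fs = 25.5 kHz.
25.5 kHz > fs/2 = 20.65 kHz, folds to fs − 25.5 kHz = 15.8 kHz.
Distinct values: {5.8 kHz, 12.9 kHz, 15.8 kHz}.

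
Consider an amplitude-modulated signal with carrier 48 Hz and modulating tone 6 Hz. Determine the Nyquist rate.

108 Hz

AM sidebands sit at fc ± fm = 42 Hz and 54 Hz.
Highest-frequency component: 54 Hz.
Nyquist rate = 2 × 54 Hz = 108 Hz.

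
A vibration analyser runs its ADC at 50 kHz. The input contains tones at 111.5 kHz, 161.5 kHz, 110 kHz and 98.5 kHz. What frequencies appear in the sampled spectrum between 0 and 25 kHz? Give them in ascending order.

fs/2 = 25 kHz.
111.5 kHz mod fs = 11.5 kHz.
11.5 kHz ≤ fs/2 = 25 kHz, appears at 11.5 kHz.
161.5 kHz mod fs = 11.5 kHz.
11.5 kHz ≤ fs/2 = 25 kHz, appears at 11.5 kHz.
110 kHz mod fs = 10 kHz.
10 kHz ≤ fs/2 = 25 kHz, appears at 10 kHz.
98.5 kHz mod fs = 48.5 kHz.
48.5 kHz > fs/2 = 25 kHz, folds to fs − 48.5 kHz = 1.5 kHz.
Distinct values: {1.5 kHz, 10 kHz, 11.5 kHz}.

1.5 kHz, 10 kHz, 11.5 kHz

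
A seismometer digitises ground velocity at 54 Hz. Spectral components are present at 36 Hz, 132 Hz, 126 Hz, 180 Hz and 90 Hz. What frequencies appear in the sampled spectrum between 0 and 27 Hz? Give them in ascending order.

fs/2 = 27 Hz.
36 Hz > fs/2 = 27 Hz, folds to fs − 36 Hz = 18 Hz.
132 Hz mod fs = 24 Hz.
24 Hz ≤ fs/2 = 27 Hz, appears at 24 Hz.
126 Hz mod fs = 18 Hz.
18 Hz ≤ fs/2 = 27 Hz, appears at 18 Hz.
180 Hz mod fs = 18 Hz.
18 Hz ≤ fs/2 = 27 Hz, appears at 18 Hz.
90 Hz mod fs = 36 Hz.
36 Hz > fs/2 = 27 Hz, folds to fs − 36 Hz = 18 Hz.
Distinct values: {18 Hz, 24 Hz}.

18 Hz, 24 Hz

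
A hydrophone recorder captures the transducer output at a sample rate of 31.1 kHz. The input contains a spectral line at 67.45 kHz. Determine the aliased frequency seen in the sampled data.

67.45 kHz mod fs = 5.25 kHz.
5.25 kHz ≤ fs/2 = 15.55 kHz, appears at 5.25 kHz.

5.25 kHz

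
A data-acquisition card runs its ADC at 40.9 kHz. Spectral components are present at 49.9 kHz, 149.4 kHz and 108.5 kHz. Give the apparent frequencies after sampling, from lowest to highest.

9 kHz, 14.2 kHz

fs/2 = 20.45 kHz.
49.9 kHz mod fs = 9 kHz.
9 kHz ≤ fs/2 = 20.45 kHz, appears at 9 kHz.
149.4 kHz mod fs = 26.7 kHz.
26.7 kHz > fs/2 = 20.45 kHz, folds to fs − 26.7 kHz = 14.2 kHz.
108.5 kHz mod fs = 26.7 kHz.
26.7 kHz > fs/2 = 20.45 kHz, folds to fs − 26.7 kHz = 14.2 kHz.
Distinct values: {9 kHz, 14.2 kHz}.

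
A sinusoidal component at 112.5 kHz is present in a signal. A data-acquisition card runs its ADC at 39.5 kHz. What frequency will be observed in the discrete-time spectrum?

6 kHz

112.5 kHz mod fs = 33.5 kHz.
33.5 kHz > fs/2 = 19.75 kHz, folds to fs − 33.5 kHz = 6 kHz.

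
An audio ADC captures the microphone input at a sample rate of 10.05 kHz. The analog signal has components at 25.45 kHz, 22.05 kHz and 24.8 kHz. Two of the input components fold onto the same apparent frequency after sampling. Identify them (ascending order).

fs/2 = 5.025 kHz.
25.45 kHz mod fs = 5.35 kHz.
5.35 kHz > fs/2 = 5.025 kHz, folds to fs − 5.35 kHz = 4.7 kHz.
22.05 kHz mod fs = 1.95 kHz.
1.95 kHz ≤ fs/2 = 5.025 kHz, appears at 1.95 kHz.
24.8 kHz mod fs = 4.7 kHz.
4.7 kHz ≤ fs/2 = 5.025 kHz, appears at 4.7 kHz.
24.8 kHz and 25.45 kHz both map to 4.7 kHz.

24.8 kHz, 25.45 kHz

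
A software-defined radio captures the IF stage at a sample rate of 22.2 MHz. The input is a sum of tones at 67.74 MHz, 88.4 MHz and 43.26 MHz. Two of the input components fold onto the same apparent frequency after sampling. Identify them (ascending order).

43.26 MHz, 67.74 MHz

fs/2 = 11.1 MHz.
67.74 MHz mod fs = 1.14 MHz.
1.14 MHz ≤ fs/2 = 11.1 MHz, appears at 1.14 MHz.
88.4 MHz mod fs = 21.8 MHz.
21.8 MHz > fs/2 = 11.1 MHz, folds to fs − 21.8 MHz = 0.4 MHz.
43.26 MHz mod fs = 21.06 MHz.
21.06 MHz > fs/2 = 11.1 MHz, folds to fs − 21.06 MHz = 1.14 MHz.
43.26 MHz and 67.74 MHz both map to 1.14 MHz.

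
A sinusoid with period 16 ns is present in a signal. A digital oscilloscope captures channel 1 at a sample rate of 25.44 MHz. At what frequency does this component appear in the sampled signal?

T = 16 ns → f = 1/T = 62.5 MHz.
62.5 MHz mod fs = 11.62 MHz.
11.62 MHz ≤ fs/2 = 12.72 MHz, appears at 11.62 MHz.

11.62 MHz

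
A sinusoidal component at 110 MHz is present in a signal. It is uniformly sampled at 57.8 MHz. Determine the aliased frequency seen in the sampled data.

110 MHz mod fs = 52.2 MHz.
52.2 MHz > fs/2 = 28.9 MHz, folds to fs − 52.2 MHz = 5.6 MHz.

5.6 MHz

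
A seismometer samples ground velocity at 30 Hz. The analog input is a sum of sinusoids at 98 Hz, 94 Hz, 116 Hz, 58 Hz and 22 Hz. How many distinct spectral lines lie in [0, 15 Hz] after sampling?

3

fs/2 = 15 Hz.
98 Hz mod fs = 8 Hz.
8 Hz ≤ fs/2 = 15 Hz, appears at 8 Hz.
94 Hz mod fs = 4 Hz.
4 Hz ≤ fs/2 = 15 Hz, appears at 4 Hz.
116 Hz mod fs = 26 Hz.
26 Hz > fs/2 = 15 Hz, folds to fs − 26 Hz = 4 Hz.
58 Hz mod fs = 28 Hz.
28 Hz > fs/2 = 15 Hz, folds to fs − 28 Hz = 2 Hz.
22 Hz > fs/2 = 15 Hz, folds to fs − 22 Hz = 8 Hz.
Distinct values: {2 Hz, 4 Hz, 8 Hz} → 3.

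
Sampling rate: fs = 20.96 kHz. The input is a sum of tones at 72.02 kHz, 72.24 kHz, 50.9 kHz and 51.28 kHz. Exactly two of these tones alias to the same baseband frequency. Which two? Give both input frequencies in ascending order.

51.28 kHz, 72.24 kHz

fs/2 = 10.48 kHz.
72.02 kHz mod fs = 9.14 kHz.
9.14 kHz ≤ fs/2 = 10.48 kHz, appears at 9.14 kHz.
72.24 kHz mod fs = 9.36 kHz.
9.36 kHz ≤ fs/2 = 10.48 kHz, appears at 9.36 kHz.
50.9 kHz mod fs = 8.98 kHz.
8.98 kHz ≤ fs/2 = 10.48 kHz, appears at 8.98 kHz.
51.28 kHz mod fs = 9.36 kHz.
9.36 kHz ≤ fs/2 = 10.48 kHz, appears at 9.36 kHz.
51.28 kHz and 72.24 kHz both map to 9.36 kHz.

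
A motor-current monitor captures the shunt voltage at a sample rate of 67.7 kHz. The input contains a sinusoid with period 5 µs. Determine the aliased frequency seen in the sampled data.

T = 5 µs → f = 1/T = 200 kHz.
200 kHz mod fs = 64.6 kHz.
64.6 kHz > fs/2 = 33.85 kHz, folds to fs − 64.6 kHz = 3.1 kHz.

3.1 kHz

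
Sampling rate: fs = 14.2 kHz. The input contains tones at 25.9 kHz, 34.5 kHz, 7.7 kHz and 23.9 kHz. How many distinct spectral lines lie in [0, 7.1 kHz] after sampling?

fs/2 = 7.1 kHz.
25.9 kHz mod fs = 11.7 kHz.
11.7 kHz > fs/2 = 7.1 kHz, folds to fs − 11.7 kHz = 2.5 kHz.
34.5 kHz mod fs = 6.1 kHz.
6.1 kHz ≤ fs/2 = 7.1 kHz, appears at 6.1 kHz.
7.7 kHz > fs/2 = 7.1 kHz, folds to fs − 7.7 kHz = 6.5 kHz.
23.9 kHz mod fs = 9.7 kHz.
9.7 kHz > fs/2 = 7.1 kHz, folds to fs − 9.7 kHz = 4.5 kHz.
Distinct values: {2.5 kHz, 4.5 kHz, 6.1 kHz, 6.5 kHz} → 4.

4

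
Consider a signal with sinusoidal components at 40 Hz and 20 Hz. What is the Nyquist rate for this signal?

80 Hz

Highest-frequency component: 40 Hz.
Nyquist rate = 2 × 40 Hz = 80 Hz.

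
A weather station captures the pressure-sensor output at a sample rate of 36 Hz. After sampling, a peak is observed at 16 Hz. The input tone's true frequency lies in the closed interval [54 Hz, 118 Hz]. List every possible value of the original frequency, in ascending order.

Frequencies that alias to 16 Hz are k·fs ± 16 Hz for integer k ≥ 0.
k=0: 16 Hz.
k=1: 20 Hz, 52 Hz.
k=2: 56 Hz, 88 Hz.
k=3: 92 Hz, 124 Hz.
k=4: 128 Hz, 160 Hz.
Within [54 Hz, 118 Hz]: 56 Hz, 88 Hz, 92 Hz.

56 Hz, 88 Hz, 92 Hz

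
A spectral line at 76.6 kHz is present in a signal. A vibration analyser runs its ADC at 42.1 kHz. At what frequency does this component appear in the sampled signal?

7.6 kHz

76.6 kHz mod fs = 34.5 kHz.
34.5 kHz > fs/2 = 21.05 kHz, folds to fs − 34.5 kHz = 7.6 kHz.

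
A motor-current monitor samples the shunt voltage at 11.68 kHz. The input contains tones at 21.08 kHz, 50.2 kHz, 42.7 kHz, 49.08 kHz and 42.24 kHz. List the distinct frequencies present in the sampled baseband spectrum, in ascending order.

fs/2 = 5.84 kHz.
21.08 kHz mod fs = 9.4 kHz.
9.4 kHz > fs/2 = 5.84 kHz, folds to fs − 9.4 kHz = 2.28 kHz.
50.2 kHz mod fs = 3.48 kHz.
3.48 kHz ≤ fs/2 = 5.84 kHz, appears at 3.48 kHz.
42.7 kHz mod fs = 7.66 kHz.
7.66 kHz > fs/2 = 5.84 kHz, folds to fs − 7.66 kHz = 4.02 kHz.
49.08 kHz mod fs = 2.36 kHz.
2.36 kHz ≤ fs/2 = 5.84 kHz, appears at 2.36 kHz.
42.24 kHz mod fs = 7.2 kHz.
7.2 kHz > fs/2 = 5.84 kHz, folds to fs − 7.2 kHz = 4.48 kHz.
Distinct values: {2.28 kHz, 2.36 kHz, 3.48 kHz, 4.02 kHz, 4.48 kHz}.

2.28 kHz, 2.36 kHz, 3.48 kHz, 4.02 kHz, 4.48 kHz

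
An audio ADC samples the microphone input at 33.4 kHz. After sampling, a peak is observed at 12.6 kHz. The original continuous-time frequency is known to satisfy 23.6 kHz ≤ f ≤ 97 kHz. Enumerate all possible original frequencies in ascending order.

Frequencies that alias to 12.6 kHz are k·fs ± 12.6 kHz for integer k ≥ 0.
k=0: 12.6 kHz.
k=1: 20.8 kHz, 46 kHz.
k=2: 54.2 kHz, 79.4 kHz.
k=3: 87.6 kHz, 112.8 kHz.
k=4: 121 kHz, 146.2 kHz.
Within [23.6 kHz, 97 kHz]: 46 kHz, 54.2 kHz, 79.4 kHz, 87.6 kHz.

46 kHz, 54.2 kHz, 79.4 kHz, 87.6 kHz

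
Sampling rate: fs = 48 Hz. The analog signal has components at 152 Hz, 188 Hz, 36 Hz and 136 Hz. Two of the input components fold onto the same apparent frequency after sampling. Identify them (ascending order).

136 Hz, 152 Hz

fs/2 = 24 Hz.
152 Hz mod fs = 8 Hz.
8 Hz ≤ fs/2 = 24 Hz, appears at 8 Hz.
188 Hz mod fs = 44 Hz.
44 Hz > fs/2 = 24 Hz, folds to fs − 44 Hz = 4 Hz.
36 Hz > fs/2 = 24 Hz, folds to fs − 36 Hz = 12 Hz.
136 Hz mod fs = 40 Hz.
40 Hz > fs/2 = 24 Hz, folds to fs − 40 Hz = 8 Hz.
136 Hz and 152 Hz both map to 8 Hz.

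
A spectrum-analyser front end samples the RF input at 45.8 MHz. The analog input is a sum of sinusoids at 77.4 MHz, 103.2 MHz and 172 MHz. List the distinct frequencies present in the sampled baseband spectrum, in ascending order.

fs/2 = 22.9 MHz.
77.4 MHz mod fs = 31.6 MHz.
31.6 MHz > fs/2 = 22.9 MHz, folds to fs − 31.6 MHz = 14.2 MHz.
103.2 MHz mod fs = 11.6 MHz.
11.6 MHz ≤ fs/2 = 22.9 MHz, appears at 11.6 MHz.
172 MHz mod fs = 34.6 MHz.
34.6 MHz > fs/2 = 22.9 MHz, folds to fs − 34.6 MHz = 11.2 MHz.
Distinct values: {11.2 MHz, 11.6 MHz, 14.2 MHz}.

11.2 MHz, 11.6 MHz, 14.2 MHz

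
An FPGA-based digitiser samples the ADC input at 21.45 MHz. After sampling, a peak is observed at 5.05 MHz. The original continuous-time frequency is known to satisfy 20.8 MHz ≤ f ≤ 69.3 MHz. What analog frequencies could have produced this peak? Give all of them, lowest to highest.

Frequencies that alias to 5.05 MHz are k·fs ± 5.05 MHz for integer k ≥ 0.
k=0: 5.05 MHz.
k=1: 16.4 MHz, 26.5 MHz.
k=2: 37.85 MHz, 47.95 MHz.
k=3: 59.3 MHz, 69.4 MHz.
k=4: 80.75 MHz, 90.85 MHz.
Within [20.8 MHz, 69.3 MHz]: 26.5 MHz, 37.85 MHz, 47.95 MHz, 59.3 MHz.

26.5 MHz, 37.85 MHz, 47.95 MHz, 59.3 MHz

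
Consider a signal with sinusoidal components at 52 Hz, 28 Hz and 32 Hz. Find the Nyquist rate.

104 Hz

Highest-frequency component: 52 Hz.
Nyquist rate = 2 × 52 Hz = 104 Hz.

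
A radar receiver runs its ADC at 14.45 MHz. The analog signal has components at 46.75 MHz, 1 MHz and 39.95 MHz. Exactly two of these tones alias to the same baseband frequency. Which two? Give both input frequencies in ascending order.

39.95 MHz, 46.75 MHz

fs/2 = 7.225 MHz.
46.75 MHz mod fs = 3.4 MHz.
3.4 MHz ≤ fs/2 = 7.225 MHz, appears at 3.4 MHz.
1 MHz ≤ fs/2 = 7.225 MHz, passes unchanged.
39.95 MHz mod fs = 11.05 MHz.
11.05 MHz > fs/2 = 7.225 MHz, folds to fs − 11.05 MHz = 3.4 MHz.
39.95 MHz and 46.75 MHz both map to 3.4 MHz.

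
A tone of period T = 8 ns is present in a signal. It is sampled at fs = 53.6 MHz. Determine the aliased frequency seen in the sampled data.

T = 8 ns → f = 1/T = 125 MHz.
125 MHz mod fs = 17.8 MHz.
17.8 MHz ≤ fs/2 = 26.8 MHz, appears at 17.8 MHz.

17.8 MHz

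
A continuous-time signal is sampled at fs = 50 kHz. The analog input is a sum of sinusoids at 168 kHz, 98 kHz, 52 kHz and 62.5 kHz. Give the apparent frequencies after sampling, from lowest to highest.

fs/2 = 25 kHz.
168 kHz mod fs = 18 kHz.
18 kHz ≤ fs/2 = 25 kHz, appears at 18 kHz.
98 kHz mod fs = 48 kHz.
48 kHz > fs/2 = 25 kHz, folds to fs − 48 kHz = 2 kHz.
52 kHz mod fs = 2 kHz.
2 kHz ≤ fs/2 = 25 kHz, appears at 2 kHz.
62.5 kHz mod fs = 12.5 kHz.
12.5 kHz ≤ fs/2 = 25 kHz, appears at 12.5 kHz.
Distinct values: {2 kHz, 12.5 kHz, 18 kHz}.

2 kHz, 12.5 kHz, 18 kHz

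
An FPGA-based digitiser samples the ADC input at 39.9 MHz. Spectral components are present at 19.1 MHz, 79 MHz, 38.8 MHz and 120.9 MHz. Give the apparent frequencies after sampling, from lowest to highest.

fs/2 = 19.95 MHz.
19.1 MHz ≤ fs/2 = 19.95 MHz, passes unchanged.
79 MHz mod fs = 39.1 MHz.
39.1 MHz > fs/2 = 19.95 MHz, folds to fs − 39.1 MHz = 0.8 MHz.
38.8 MHz > fs/2 = 19.95 MHz, folds to fs − 38.8 MHz = 1.1 MHz.
120.9 MHz mod fs = 1.2 MHz.
1.2 MHz ≤ fs/2 = 19.95 MHz, appears at 1.2 MHz.
Distinct values: {0.8 MHz, 1.1 MHz, 1.2 MHz, 19.1 MHz}.

0.8 MHz, 1.1 MHz, 1.2 MHz, 19.1 MHz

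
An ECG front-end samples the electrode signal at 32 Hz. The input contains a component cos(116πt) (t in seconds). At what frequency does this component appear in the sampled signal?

6 Hz

ω = 116π rad/s → f = ω/(2π) = 58 Hz.
58 Hz mod fs = 26 Hz.
26 Hz > fs/2 = 16 Hz, folds to fs − 26 Hz = 6 Hz.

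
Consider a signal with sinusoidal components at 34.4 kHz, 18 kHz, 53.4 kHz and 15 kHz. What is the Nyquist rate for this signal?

Highest-frequency component: 53.4 kHz.
Nyquist rate = 2 × 53.4 kHz = 106.8 kHz.

106.8 kHz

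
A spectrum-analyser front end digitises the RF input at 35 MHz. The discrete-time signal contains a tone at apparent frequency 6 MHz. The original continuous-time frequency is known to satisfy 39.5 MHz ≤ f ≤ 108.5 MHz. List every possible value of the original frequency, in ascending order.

41 MHz, 64 MHz, 76 MHz, 99 MHz

Frequencies that alias to 6 MHz are k·fs ± 6 MHz for integer k ≥ 0.
k=0: 6 MHz.
k=1: 29 MHz, 41 MHz.
k=2: 64 MHz, 76 MHz.
k=3: 99 MHz, 111 MHz.
k=4: 134 MHz, 146 MHz.
Within [39.5 MHz, 108.5 MHz]: 41 MHz, 64 MHz, 76 MHz, 99 MHz.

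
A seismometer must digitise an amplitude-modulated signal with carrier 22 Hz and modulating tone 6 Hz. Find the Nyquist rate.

56 Hz

AM sidebands sit at fc ± fm = 16 Hz and 28 Hz.
Highest-frequency component: 28 Hz.
Nyquist rate = 2 × 28 Hz = 56 Hz.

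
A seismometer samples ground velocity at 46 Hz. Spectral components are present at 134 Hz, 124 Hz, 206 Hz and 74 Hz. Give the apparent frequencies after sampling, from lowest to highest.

fs/2 = 23 Hz.
134 Hz mod fs = 42 Hz.
42 Hz > fs/2 = 23 Hz, folds to fs − 42 Hz = 4 Hz.
124 Hz mod fs = 32 Hz.
32 Hz > fs/2 = 23 Hz, folds to fs − 32 Hz = 14 Hz.
206 Hz mod fs = 22 Hz.
22 Hz ≤ fs/2 = 23 Hz, appears at 22 Hz.
74 Hz mod fs = 28 Hz.
28 Hz > fs/2 = 23 Hz, folds to fs − 28 Hz = 18 Hz.
Distinct values: {4 Hz, 14 Hz, 18 Hz, 22 Hz}.

4 Hz, 14 Hz, 18 Hz, 22 Hz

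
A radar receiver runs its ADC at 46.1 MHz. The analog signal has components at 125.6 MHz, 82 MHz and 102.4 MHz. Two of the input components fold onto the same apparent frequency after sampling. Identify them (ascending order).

fs/2 = 23.05 MHz.
125.6 MHz mod fs = 33.4 MHz.
33.4 MHz > fs/2 = 23.05 MHz, folds to fs − 33.4 MHz = 12.7 MHz.
82 MHz mod fs = 35.9 MHz.
35.9 MHz > fs/2 = 23.05 MHz, folds to fs − 35.9 MHz = 10.2 MHz.
102.4 MHz mod fs = 10.2 MHz.
10.2 MHz ≤ fs/2 = 23.05 MHz, appears at 10.2 MHz.
82 MHz and 102.4 MHz both map to 10.2 MHz.

82 MHz, 102.4 MHz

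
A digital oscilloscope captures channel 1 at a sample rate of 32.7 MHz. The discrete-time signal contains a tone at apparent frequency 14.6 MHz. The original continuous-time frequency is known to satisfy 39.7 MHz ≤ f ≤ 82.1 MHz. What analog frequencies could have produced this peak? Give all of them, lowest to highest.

47.3 MHz, 50.8 MHz, 80 MHz

Frequencies that alias to 14.6 MHz are k·fs ± 14.6 MHz for integer k ≥ 0.
k=0: 14.6 MHz.
k=1: 18.1 MHz, 47.3 MHz.
k=2: 50.8 MHz, 80 MHz.
k=3: 83.5 MHz, 112.7 MHz.
Within [39.7 MHz, 82.1 MHz]: 47.3 MHz, 50.8 MHz, 80 MHz.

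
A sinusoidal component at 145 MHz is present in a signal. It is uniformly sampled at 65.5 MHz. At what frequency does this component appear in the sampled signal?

145 MHz mod fs = 14 MHz.
14 MHz ≤ fs/2 = 32.75 MHz, appears at 14 MHz.

14 MHz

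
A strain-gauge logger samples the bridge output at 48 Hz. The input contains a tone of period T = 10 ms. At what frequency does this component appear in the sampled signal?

4 Hz

T = 10 ms → f = 1/T = 100 Hz.
100 Hz mod fs = 4 Hz.
4 Hz ≤ fs/2 = 24 Hz, appears at 4 Hz.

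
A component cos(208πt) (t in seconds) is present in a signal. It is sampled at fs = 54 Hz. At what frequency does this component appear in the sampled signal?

ω = 208π rad/s → f = ω/(2π) = 104 Hz.
104 Hz mod fs = 50 Hz.
50 Hz > fs/2 = 27 Hz, folds to fs − 50 Hz = 4 Hz.

4 Hz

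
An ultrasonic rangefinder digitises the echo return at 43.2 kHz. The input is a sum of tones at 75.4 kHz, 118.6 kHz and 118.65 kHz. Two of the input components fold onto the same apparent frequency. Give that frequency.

fs/2 = 21.6 kHz.
75.4 kHz mod fs = 32.2 kHz.
32.2 kHz > fs/2 = 21.6 kHz, folds to fs − 32.2 kHz = 11 kHz.
118.6 kHz mod fs = 32.2 kHz.
32.2 kHz > fs/2 = 21.6 kHz, folds to fs − 32.2 kHz = 11 kHz.
118.65 kHz mod fs = 32.25 kHz.
32.25 kHz > fs/2 = 21.6 kHz, folds to fs − 32.25 kHz = 10.95 kHz.
75.4 kHz and 118.6 kHz both map to 11 kHz.

11 kHz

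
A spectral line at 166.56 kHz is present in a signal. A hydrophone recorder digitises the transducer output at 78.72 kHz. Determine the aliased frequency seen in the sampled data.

9.12 kHz

166.56 kHz mod fs = 9.12 kHz.
9.12 kHz ≤ fs/2 = 39.36 kHz, appears at 9.12 kHz.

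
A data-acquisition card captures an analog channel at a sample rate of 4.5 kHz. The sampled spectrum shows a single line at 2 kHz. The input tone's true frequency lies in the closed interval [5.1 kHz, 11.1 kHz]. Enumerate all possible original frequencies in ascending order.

Frequencies that alias to 2 kHz are k·fs ± 2 kHz for integer k ≥ 0.
k=0: 2 kHz.
k=1: 2.5 kHz, 6.5 kHz.
k=2: 7 kHz, 11 kHz.
k=3: 11.5 kHz, 15.5 kHz.
Within [5.1 kHz, 11.1 kHz]: 6.5 kHz, 7 kHz, 11 kHz.

6.5 kHz, 7 kHz, 11 kHz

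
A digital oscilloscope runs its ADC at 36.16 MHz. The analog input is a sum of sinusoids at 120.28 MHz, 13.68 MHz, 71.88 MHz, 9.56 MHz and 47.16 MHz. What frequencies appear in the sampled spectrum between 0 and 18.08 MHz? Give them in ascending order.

0.44 MHz, 9.56 MHz, 11 MHz, 11.8 MHz, 13.68 MHz

fs/2 = 18.08 MHz.
120.28 MHz mod fs = 11.8 MHz.
11.8 MHz ≤ fs/2 = 18.08 MHz, appears at 11.8 MHz.
13.68 MHz ≤ fs/2 = 18.08 MHz, passes unchanged.
71.88 MHz mod fs = 35.72 MHz.
35.72 MHz > fs/2 = 18.08 MHz, folds to fs − 35.72 MHz = 0.44 MHz.
9.56 MHz ≤ fs/2 = 18.08 MHz, passes unchanged.
47.16 MHz mod fs = 11 MHz.
11 MHz ≤ fs/2 = 18.08 MHz, appears at 11 MHz.
Distinct values: {0.44 MHz, 9.56 MHz, 11 MHz, 11.8 MHz, 13.68 MHz}.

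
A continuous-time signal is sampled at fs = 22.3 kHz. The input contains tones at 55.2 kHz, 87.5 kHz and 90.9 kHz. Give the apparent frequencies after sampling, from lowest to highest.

1.7 kHz, 10.6 kHz

fs/2 = 11.15 kHz.
55.2 kHz mod fs = 10.6 kHz.
10.6 kHz ≤ fs/2 = 11.15 kHz, appears at 10.6 kHz.
87.5 kHz mod fs = 20.6 kHz.
20.6 kHz > fs/2 = 11.15 kHz, folds to fs − 20.6 kHz = 1.7 kHz.
90.9 kHz mod fs = 1.7 kHz.
1.7 kHz ≤ fs/2 = 11.15 kHz, appears at 1.7 kHz.
Distinct values: {1.7 kHz, 10.6 kHz}.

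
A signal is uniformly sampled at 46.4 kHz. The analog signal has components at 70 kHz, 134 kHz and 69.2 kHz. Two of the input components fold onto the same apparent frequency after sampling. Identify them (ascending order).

69.2 kHz, 70 kHz

fs/2 = 23.2 kHz.
70 kHz mod fs = 23.6 kHz.
23.6 kHz > fs/2 = 23.2 kHz, folds to fs − 23.6 kHz = 22.8 kHz.
134 kHz mod fs = 41.2 kHz.
41.2 kHz > fs/2 = 23.2 kHz, folds to fs − 41.2 kHz = 5.2 kHz.
69.2 kHz mod fs = 22.8 kHz.
22.8 kHz ≤ fs/2 = 23.2 kHz, appears at 22.8 kHz.
69.2 kHz and 70 kHz both map to 22.8 kHz.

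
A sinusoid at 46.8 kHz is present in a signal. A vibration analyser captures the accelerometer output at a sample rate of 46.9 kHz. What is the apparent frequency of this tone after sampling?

46.8 kHz > fs/2 = 23.45 kHz, folds to fs − 46.8 kHz = 0.1 kHz.

0.1 kHz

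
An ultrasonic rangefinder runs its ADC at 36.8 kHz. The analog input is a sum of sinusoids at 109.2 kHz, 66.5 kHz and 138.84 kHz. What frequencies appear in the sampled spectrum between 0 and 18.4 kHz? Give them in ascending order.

1.2 kHz, 7.1 kHz, 8.36 kHz

fs/2 = 18.4 kHz.
109.2 kHz mod fs = 35.6 kHz.
35.6 kHz > fs/2 = 18.4 kHz, folds to fs − 35.6 kHz = 1.2 kHz.
66.5 kHz mod fs = 29.7 kHz.
29.7 kHz > fs/2 = 18.4 kHz, folds to fs − 29.7 kHz = 7.1 kHz.
138.84 kHz mod fs = 28.44 kHz.
28.44 kHz > fs/2 = 18.4 kHz, folds to fs − 28.44 kHz = 8.36 kHz.
Distinct values: {1.2 kHz, 7.1 kHz, 8.36 kHz}.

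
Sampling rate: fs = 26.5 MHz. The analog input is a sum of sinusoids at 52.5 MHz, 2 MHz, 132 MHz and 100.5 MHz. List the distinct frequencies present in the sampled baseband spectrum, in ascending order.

0.5 MHz, 2 MHz, 5.5 MHz

fs/2 = 13.25 MHz.
52.5 MHz mod fs = 26 MHz.
26 MHz > fs/2 = 13.25 MHz, folds to fs − 26 MHz = 0.5 MHz.
2 MHz ≤ fs/2 = 13.25 MHz, passes unchanged.
132 MHz mod fs = 26 MHz.
26 MHz > fs/2 = 13.25 MHz, folds to fs − 26 MHz = 0.5 MHz.
100.5 MHz mod fs = 21 MHz.
21 MHz > fs/2 = 13.25 MHz, folds to fs − 21 MHz = 5.5 MHz.
Distinct values: {0.5 MHz, 2 MHz, 5.5 MHz}.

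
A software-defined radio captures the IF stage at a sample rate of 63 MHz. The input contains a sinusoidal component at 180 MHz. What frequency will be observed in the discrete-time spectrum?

180 MHz mod fs = 54 MHz.
54 MHz > fs/2 = 31.5 MHz, folds to fs − 54 MHz = 9 MHz.

9 MHz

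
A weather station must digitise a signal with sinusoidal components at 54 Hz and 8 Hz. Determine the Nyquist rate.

Highest-frequency component: 54 Hz.
Nyquist rate = 2 × 54 Hz = 108 Hz.

108 Hz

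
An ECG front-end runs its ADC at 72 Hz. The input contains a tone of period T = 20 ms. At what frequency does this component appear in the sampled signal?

22 Hz

T = 20 ms → f = 1/T = 50 Hz.
50 Hz > fs/2 = 36 Hz, folds to fs − 50 Hz = 22 Hz.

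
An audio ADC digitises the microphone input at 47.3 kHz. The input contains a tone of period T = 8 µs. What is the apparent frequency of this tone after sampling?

T = 8 µs → f = 1/T = 125 kHz.
125 kHz mod fs = 30.4 kHz.
30.4 kHz > fs/2 = 23.65 kHz, folds to fs − 30.4 kHz = 16.9 kHz.

16.9 kHz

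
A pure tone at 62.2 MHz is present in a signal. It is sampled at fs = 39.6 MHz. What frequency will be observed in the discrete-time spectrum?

62.2 MHz mod fs = 22.6 MHz.
22.6 MHz > fs/2 = 19.8 MHz, folds to fs − 22.6 MHz = 17 MHz.

17 MHz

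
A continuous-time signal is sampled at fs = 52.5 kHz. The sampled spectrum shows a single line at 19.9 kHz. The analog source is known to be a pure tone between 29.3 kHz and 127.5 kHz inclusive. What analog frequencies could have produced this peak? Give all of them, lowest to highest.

32.6 kHz, 72.4 kHz, 85.1 kHz, 124.9 kHz

Frequencies that alias to 19.9 kHz are k·fs ± 19.9 kHz for integer k ≥ 0.
k=0: 19.9 kHz.
k=1: 32.6 kHz, 72.4 kHz.
k=2: 85.1 kHz, 124.9 kHz.
k=3: 137.6 kHz, 177.4 kHz.
Within [29.3 kHz, 127.5 kHz]: 32.6 kHz, 72.4 kHz, 85.1 kHz, 124.9 kHz.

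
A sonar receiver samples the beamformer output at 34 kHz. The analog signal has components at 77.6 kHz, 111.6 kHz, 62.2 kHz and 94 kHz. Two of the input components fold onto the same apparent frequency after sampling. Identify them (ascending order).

77.6 kHz, 111.6 kHz

fs/2 = 17 kHz.
77.6 kHz mod fs = 9.6 kHz.
9.6 kHz ≤ fs/2 = 17 kHz, appears at 9.6 kHz.
111.6 kHz mod fs = 9.6 kHz.
9.6 kHz ≤ fs/2 = 17 kHz, appears at 9.6 kHz.
62.2 kHz mod fs = 28.2 kHz.
28.2 kHz > fs/2 = 17 kHz, folds to fs − 28.2 kHz = 5.8 kHz.
94 kHz mod fs = 26 kHz.
26 kHz > fs/2 = 17 kHz, folds to fs − 26 kHz = 8 kHz.
77.6 kHz and 111.6 kHz both map to 9.6 kHz.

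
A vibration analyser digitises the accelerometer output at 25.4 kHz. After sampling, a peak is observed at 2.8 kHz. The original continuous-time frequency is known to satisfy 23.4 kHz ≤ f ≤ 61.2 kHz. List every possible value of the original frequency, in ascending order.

Frequencies that alias to 2.8 kHz are k·fs ± 2.8 kHz for integer k ≥ 0.
k=0: 2.8 kHz.
k=1: 22.6 kHz, 28.2 kHz.
k=2: 48 kHz, 53.6 kHz.
k=3: 73.4 kHz, 79 kHz.
Within [23.4 kHz, 61.2 kHz]: 28.2 kHz, 48 kHz, 53.6 kHz.

28.2 kHz, 48 kHz, 53.6 kHz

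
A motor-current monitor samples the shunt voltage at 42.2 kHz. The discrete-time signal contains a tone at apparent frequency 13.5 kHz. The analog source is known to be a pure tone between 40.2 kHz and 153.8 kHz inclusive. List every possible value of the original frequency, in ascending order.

55.7 kHz, 70.9 kHz, 97.9 kHz, 113.1 kHz, 140.1 kHz

Frequencies that alias to 13.5 kHz are k·fs ± 13.5 kHz for integer k ≥ 0.
k=0: 13.5 kHz.
k=1: 28.7 kHz, 55.7 kHz.
k=2: 70.9 kHz, 97.9 kHz.
k=3: 113.1 kHz, 140.1 kHz.
k=4: 155.3 kHz, 182.3 kHz.
Within [40.2 kHz, 153.8 kHz]: 55.7 kHz, 70.9 kHz, 97.9 kHz, 113.1 kHz, 140.1 kHz.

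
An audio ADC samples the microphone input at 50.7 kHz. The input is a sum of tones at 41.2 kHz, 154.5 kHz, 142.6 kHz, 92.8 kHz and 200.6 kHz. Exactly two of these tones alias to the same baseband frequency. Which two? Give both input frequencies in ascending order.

fs/2 = 25.35 kHz.
41.2 kHz > fs/2 = 25.35 kHz, folds to fs − 41.2 kHz = 9.5 kHz.
154.5 kHz mod fs = 2.4 kHz.
2.4 kHz ≤ fs/2 = 25.35 kHz, appears at 2.4 kHz.
142.6 kHz mod fs = 41.2 kHz.
41.2 kHz > fs/2 = 25.35 kHz, folds to fs − 41.2 kHz = 9.5 kHz.
92.8 kHz mod fs = 42.1 kHz.
42.1 kHz > fs/2 = 25.35 kHz, folds to fs − 42.1 kHz = 8.6 kHz.
200.6 kHz mod fs = 48.5 kHz.
48.5 kHz > fs/2 = 25.35 kHz, folds to fs − 48.5 kHz = 2.2 kHz.
41.2 kHz and 142.6 kHz both map to 9.5 kHz.

41.2 kHz, 142.6 kHz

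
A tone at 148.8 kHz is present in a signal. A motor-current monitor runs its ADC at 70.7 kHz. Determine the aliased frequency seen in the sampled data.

7.4 kHz

148.8 kHz mod fs = 7.4 kHz.
7.4 kHz ≤ fs/2 = 35.35 kHz, appears at 7.4 kHz.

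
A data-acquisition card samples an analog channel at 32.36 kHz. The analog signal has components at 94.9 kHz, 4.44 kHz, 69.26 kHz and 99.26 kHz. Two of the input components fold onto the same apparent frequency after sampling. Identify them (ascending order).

fs/2 = 16.18 kHz.
94.9 kHz mod fs = 30.18 kHz.
30.18 kHz > fs/2 = 16.18 kHz, folds to fs − 30.18 kHz = 2.18 kHz.
4.44 kHz ≤ fs/2 = 16.18 kHz, passes unchanged.
69.26 kHz mod fs = 4.54 kHz.
4.54 kHz ≤ fs/2 = 16.18 kHz, appears at 4.54 kHz.
99.26 kHz mod fs = 2.18 kHz.
2.18 kHz ≤ fs/2 = 16.18 kHz, appears at 2.18 kHz.
94.9 kHz and 99.26 kHz both map to 2.18 kHz.

94.9 kHz, 99.26 kHz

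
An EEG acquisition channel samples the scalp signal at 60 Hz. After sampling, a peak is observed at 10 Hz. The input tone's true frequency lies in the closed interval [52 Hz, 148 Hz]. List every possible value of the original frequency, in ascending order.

Frequencies that alias to 10 Hz are k·fs ± 10 Hz for integer k ≥ 0.
k=0: 10 Hz.
k=1: 50 Hz, 70 Hz.
k=2: 110 Hz, 130 Hz.
k=3: 170 Hz, 190 Hz.
Within [52 Hz, 148 Hz]: 70 Hz, 110 Hz, 130 Hz.

70 Hz, 110 Hz, 130 Hz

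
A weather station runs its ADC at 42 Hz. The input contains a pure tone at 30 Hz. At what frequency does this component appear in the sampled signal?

30 Hz > fs/2 = 21 Hz, folds to fs − 30 Hz = 12 Hz.

12 Hz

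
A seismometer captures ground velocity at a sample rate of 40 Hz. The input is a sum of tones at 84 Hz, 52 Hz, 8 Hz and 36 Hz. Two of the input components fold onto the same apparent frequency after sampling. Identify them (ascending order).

fs/2 = 20 Hz.
84 Hz mod fs = 4 Hz.
4 Hz ≤ fs/2 = 20 Hz, appears at 4 Hz.
52 Hz mod fs = 12 Hz.
12 Hz ≤ fs/2 = 20 Hz, appears at 12 Hz.
8 Hz ≤ fs/2 = 20 Hz, passes unchanged.
36 Hz > fs/2 = 20 Hz, folds to fs − 36 Hz = 4 Hz.
36 Hz and 84 Hz both map to 4 Hz.

36 Hz, 84 Hz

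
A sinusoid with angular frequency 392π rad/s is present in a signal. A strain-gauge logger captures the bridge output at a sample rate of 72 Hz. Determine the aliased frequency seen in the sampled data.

ω = 392π rad/s → f = ω/(2π) = 196 Hz.
196 Hz mod fs = 52 Hz.
52 Hz > fs/2 = 36 Hz, folds to fs − 52 Hz = 20 Hz.

20 Hz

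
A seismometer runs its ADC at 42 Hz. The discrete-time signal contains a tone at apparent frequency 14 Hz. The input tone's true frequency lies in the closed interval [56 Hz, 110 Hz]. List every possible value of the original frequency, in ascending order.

Frequencies that alias to 14 Hz are k·fs ± 14 Hz for integer k ≥ 0.
k=0: 14 Hz.
k=1: 28 Hz, 56 Hz.
k=2: 70 Hz, 98 Hz.
k=3: 112 Hz, 140 Hz.
Within [56 Hz, 110 Hz]: 56 Hz, 70 Hz, 98 Hz.

56 Hz, 70 Hz, 98 Hz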